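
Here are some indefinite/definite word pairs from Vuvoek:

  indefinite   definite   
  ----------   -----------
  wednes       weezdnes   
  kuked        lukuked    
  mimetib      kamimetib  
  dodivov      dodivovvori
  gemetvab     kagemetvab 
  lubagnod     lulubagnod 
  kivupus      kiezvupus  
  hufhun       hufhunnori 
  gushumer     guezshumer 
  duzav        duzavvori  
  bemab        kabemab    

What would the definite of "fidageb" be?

duzav and gemetvab both have last vowel 'a' yet inflect differently (duzavvori, kagemetvab), so the last vowel is not what conditions the rule; the final letter is.
"fidageb" ends in -b. The stems ending in -b (gemetvab → kagemetvab, mimetib → kamimetib, bemab → kabemab) add the prefix ka-.
The other patterns: stems ending in -n or -v double the final consonant and add -ori; stems ending in -d add the prefix lu-; stems ending in -r or -s insert -ez- after the first vowel.
So fidageb → kafidageb.

kafidageb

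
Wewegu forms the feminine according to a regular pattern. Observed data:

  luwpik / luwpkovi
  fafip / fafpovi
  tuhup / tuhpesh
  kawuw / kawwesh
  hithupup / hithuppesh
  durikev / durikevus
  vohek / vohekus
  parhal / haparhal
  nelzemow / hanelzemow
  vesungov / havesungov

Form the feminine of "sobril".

sobrlovi

fafip and tuhup both end in -p yet inflect differently (fafpovi, tuhpesh), so the final letter is not what conditions the rule; the last vowel is.
"sobril" has last vowel 'i'. The stems whose last vowel is 'i' (luwpik → luwpkovi, fafip → fafpovi) delete the last vowel and add -ovi.
The other patterns: stems whose last vowel is 'u' delete the last vowel and add -esh; stems whose last vowel is 'e' add -us; stems whose last vowel is 'a' or 'o' add the prefix ha-.
So sobril → sobrlovi.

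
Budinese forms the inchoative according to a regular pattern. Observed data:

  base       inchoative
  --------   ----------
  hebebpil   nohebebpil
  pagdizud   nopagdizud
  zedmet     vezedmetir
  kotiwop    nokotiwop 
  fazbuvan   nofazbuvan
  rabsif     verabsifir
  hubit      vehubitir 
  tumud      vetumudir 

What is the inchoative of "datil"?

pagdizud and tumud both end in -d yet inflect differently (nopagdizud, vetumudir), so the final letter is not what conditions the rule; the number of vowels is.
"datil" has 2 vowels. The stems with 2 vowels (rabsif → verabsifir, tumud → vetumudir, hubit → vehubitir) add ve- … -ir around the stem.
So datil → vedatilir.

vedatilir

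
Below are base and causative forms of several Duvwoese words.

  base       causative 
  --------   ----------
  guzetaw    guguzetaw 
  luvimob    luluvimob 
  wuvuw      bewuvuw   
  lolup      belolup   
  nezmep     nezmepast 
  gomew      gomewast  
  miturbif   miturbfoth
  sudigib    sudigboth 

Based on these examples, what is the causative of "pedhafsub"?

bepedhafsub

"pedhafsub" has last vowel 'u'. The stems whose last vowel is 'u' (wuvuw → bewuvuw, lolup → belolup) add the prefix be-.
So pedhafsub → bepedhafsub.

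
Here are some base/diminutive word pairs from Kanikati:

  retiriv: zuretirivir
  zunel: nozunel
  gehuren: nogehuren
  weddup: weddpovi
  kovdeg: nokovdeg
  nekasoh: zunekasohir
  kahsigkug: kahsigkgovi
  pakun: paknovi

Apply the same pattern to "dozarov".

"dozarov" has last vowel 'o'. The one such stem in the data (nekasoh → zunekasohir) adds zu- … -ir around the stem, so the same rule applies.
So dozarov → zudozarovir.

zudozarovir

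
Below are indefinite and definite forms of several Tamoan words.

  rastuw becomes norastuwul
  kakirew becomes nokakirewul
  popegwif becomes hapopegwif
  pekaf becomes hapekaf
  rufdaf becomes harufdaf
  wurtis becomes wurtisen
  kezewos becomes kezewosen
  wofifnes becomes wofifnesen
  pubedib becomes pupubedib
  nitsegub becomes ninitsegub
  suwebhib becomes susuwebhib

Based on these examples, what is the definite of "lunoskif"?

halunoskif

popegwif and wurtis both have last vowel 'i' yet inflect differently (hapopegwif, wurtisen), so the last vowel is not what conditions the rule; the final letter is.
"lunoskif" ends in -f. The stems ending in -f (popegwif → hapopegwif, pekaf → hapekaf, rufdaf → harufdaf) add the prefix ha-.
So lunoskif → halunoskif.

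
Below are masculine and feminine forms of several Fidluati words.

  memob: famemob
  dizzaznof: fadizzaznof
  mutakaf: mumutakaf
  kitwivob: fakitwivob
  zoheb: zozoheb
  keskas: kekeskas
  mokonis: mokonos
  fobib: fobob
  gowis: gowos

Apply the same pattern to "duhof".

faduhof

fobib and memob both end in -b yet inflect differently (fobob, famemob), so the final letter is not what conditions the rule; the last vowel is.
"duhof" has last vowel 'o'. The stems whose last vowel is 'o' (dizzaznof → fadizzaznof, memob → famemob, kitwivob → fakitwivob) add the prefix fa-.
The other patterns: stems whose last vowel is 'i' change the last vowel to 'o'; stems whose last vowel is 'a' or 'e' repeat the first consonant+vowel as a prefix.
So duhof → faduhof.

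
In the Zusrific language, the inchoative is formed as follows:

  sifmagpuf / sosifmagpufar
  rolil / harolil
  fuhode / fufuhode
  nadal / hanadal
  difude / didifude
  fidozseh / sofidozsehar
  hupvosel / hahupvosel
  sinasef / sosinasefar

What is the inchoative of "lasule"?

lalasule

"lasule" ends in -e. The stems ending in -e (fuhode → fufuhode, difude → didifude) repeat the first consonant+vowel as a prefix.
So lasule → lalasule.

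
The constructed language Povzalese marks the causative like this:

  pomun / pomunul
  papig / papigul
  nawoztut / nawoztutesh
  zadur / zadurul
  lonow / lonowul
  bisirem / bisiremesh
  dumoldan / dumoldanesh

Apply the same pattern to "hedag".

"hedag" has 2 vowels. The stems with 2 vowels (papig → papigul, pomun → pomunul, lonow → lonowul) add -ul.
The other pattern: stems with 3 vowels add -esh.
So hedag → hedagul.

hedagul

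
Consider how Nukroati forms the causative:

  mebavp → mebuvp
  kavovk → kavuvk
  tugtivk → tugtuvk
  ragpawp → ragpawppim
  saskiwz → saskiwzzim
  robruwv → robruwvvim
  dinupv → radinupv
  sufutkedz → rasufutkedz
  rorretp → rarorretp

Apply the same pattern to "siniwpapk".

rasiniwpapk

"siniwpapk" has second-to-last letter 'p'. The one such stem in the data (dinupv → radinupv) adds the prefix ra-, so the same rule applies.
So siniwpapk → rasiniwpapk.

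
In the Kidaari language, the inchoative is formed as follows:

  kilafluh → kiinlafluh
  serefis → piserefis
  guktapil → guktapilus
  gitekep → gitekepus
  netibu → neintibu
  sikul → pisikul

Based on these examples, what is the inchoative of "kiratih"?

guktapil and sikul both end in -l yet inflect differently (guktapilus, pisikul), so the final letter is not what conditions the rule; the first letter is.
"kiratih" begins with k-. The one such stem in the data (kilafluh → kiinlafluh) inserts -in- after the first vowel (as does netibu), so the same rule applies.
So kiratih → kiinratih.

kiinratih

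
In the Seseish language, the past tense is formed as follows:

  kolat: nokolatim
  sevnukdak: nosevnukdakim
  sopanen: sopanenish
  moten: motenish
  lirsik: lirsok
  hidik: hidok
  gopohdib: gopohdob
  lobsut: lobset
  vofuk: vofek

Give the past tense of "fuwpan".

sevnukdak and lirsik both end in -k yet inflect differently (nosevnukdakim, lirsok), so the final letter is not what conditions the rule; the last vowel is.
"fuwpan" has last vowel 'a'. The stems whose last vowel is 'a' (kolat → nokolatim, sevnukdak → nosevnukdakim) add no- … -im around the stem.
The other patterns: stems whose last vowel is 'e' add -ish; stems whose last vowel is 'i' change the last vowel to 'o'; stems whose last vowel is 'u' change the last vowel to 'e'.
So fuwpan → nofuwpanim.

nofuwpanim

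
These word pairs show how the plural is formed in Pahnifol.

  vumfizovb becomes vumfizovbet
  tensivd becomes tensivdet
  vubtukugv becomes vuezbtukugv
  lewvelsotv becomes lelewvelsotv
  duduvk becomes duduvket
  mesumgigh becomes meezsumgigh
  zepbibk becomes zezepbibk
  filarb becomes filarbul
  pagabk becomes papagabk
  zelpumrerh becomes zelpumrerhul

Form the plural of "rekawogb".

reezkawogb

"rekawogb" has second-to-last letter 'g'. The stems whose second-to-last letter is 'g' (vubtukugv → vuezbtukugv, mesumgigh → meezsumgigh) insert -ez- after the first vowel.
The other patterns: stems whose second-to-last letter is 'v' add -et; stems whose second-to-last letter is 'r' add -ul; stems whose second-to-last letter is 'b' or 't' repeat the first consonant+vowel as a prefix.
So rekawogb → reezkawogb.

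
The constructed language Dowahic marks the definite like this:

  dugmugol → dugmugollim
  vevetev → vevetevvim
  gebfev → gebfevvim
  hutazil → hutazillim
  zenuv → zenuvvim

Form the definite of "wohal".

wohallim

Every pair shown (dugmugol → dugmugollim, vevetev → vevetevvim, gebfev → gebfevvim, …) follows the same rule: double the final consonant and add -im.
So wohal → wohallim.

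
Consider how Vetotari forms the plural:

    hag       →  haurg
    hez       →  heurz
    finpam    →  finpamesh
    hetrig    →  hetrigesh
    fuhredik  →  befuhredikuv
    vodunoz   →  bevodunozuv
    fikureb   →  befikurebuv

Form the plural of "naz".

hag and hetrig both end in -g yet inflect differently (haurg, hetrigesh), so the final letter is not what conditions the rule; the number of vowels is.
"naz" has 1 vowel. The stems with 1 vowel (hag → haurg, hez → heurz) insert -ur- after the first vowel.
The other patterns: stems with 2 vowels add -esh; stems with 3 vowels add be- … -uv around the stem.
So naz → naurz.

naurz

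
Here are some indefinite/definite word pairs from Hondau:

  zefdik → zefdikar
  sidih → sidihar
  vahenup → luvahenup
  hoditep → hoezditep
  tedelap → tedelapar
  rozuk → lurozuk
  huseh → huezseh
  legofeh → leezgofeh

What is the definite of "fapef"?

faezpef

"fapef" has last vowel 'e'. The stems whose last vowel is 'e' (legofeh → leezgofeh, huseh → huezseh, hoditep → hoezditep) insert -ez- after the first vowel.
The other patterns: stems whose last vowel is 'a' or 'i' add -ar; stems whose last vowel is 'u' add the prefix lu-.
So fapef → faezpef.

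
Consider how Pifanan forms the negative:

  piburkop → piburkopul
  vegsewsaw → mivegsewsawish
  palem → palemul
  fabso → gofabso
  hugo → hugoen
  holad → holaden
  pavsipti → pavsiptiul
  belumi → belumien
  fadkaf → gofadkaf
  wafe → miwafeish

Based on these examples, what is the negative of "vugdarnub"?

pavsipti and belumi both end in -i yet inflect differently (pavsiptiul, belumien), so the final letter is not what conditions the rule; the first letter is.
"vugdarnub" begins with v-. The one such stem in the data (vegsewsaw → mivegsewsawish) adds mi- … -ish around the stem, so the same rule applies.
The other patterns: stems beginning with p- add -ul; stems beginning with f- add the prefix go-; stems beginning with b- or h- add -en.
So vugdarnub → mivugdarnubish.

mivugdarnubish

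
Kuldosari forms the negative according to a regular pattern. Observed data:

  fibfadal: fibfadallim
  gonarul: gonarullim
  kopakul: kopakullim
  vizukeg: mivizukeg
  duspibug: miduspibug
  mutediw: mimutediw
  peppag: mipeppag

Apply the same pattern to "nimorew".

minimorew

gonarul and duspibug both have last vowel 'u' yet inflect differently (gonarullim, miduspibug), so the last vowel is not what conditions the rule; the final letter is.
"nimorew" ends in -w. The one such stem in the data (mutediw → mimutediw) adds the prefix mi-, so the same rule applies.
The other pattern: stems ending in -l double the final consonant and add -im.
So nimorew → minimorew.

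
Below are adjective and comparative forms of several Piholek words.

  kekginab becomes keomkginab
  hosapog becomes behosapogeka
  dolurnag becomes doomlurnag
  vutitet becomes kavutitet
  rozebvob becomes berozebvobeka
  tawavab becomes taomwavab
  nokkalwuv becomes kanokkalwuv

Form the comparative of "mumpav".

dolurnag and hosapog both end in -g yet inflect differently (doomlurnag, behosapogeka), so the final letter is not what conditions the rule; the last vowel is.
"mumpav" has last vowel 'a'. The stems whose last vowel is 'a' (dolurnag → doomlurnag, tawavab → taomwavab, kekginab → keomkginab) insert -om- after the first vowel.
So mumpav → muommpav.

muommpav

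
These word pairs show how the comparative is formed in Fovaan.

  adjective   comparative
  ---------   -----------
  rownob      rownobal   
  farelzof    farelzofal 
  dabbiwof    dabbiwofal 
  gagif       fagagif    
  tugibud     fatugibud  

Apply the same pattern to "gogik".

"gogik" has last vowel 'i'. The one such stem in the data (gagif → fagagif) adds the prefix fa-, so the same rule applies.
So gogik → fagogik.

fagogik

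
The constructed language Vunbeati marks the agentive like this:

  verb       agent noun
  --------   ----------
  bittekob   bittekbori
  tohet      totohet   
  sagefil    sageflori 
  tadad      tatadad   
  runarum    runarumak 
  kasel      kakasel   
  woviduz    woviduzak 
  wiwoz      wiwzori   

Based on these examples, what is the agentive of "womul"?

wiwoz and woviduz both end in -z yet inflect differently (wiwzori, woviduzak), so the final letter is not what conditions the rule; the last vowel is.
"womul" has last vowel 'u'. The stems whose last vowel is 'u' (woviduz → woviduzak, runarum → runarumak) add -ak.
The other patterns: stems whose last vowel is 'i' or 'o' delete the last vowel and add -ori; stems whose last vowel is 'a' or 'e' repeat the first consonant+vowel as a prefix.
So womul → womulak.

womulak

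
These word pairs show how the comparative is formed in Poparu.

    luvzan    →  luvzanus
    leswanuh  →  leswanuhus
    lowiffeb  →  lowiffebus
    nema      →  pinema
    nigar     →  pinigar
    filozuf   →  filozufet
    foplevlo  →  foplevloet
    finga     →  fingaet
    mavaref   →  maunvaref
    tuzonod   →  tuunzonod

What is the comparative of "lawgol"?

lawgolus

nema and finga both end in -a yet inflect differently (pinema, fingaet), so the final letter is not what conditions the rule; the first letter is.
"lawgol" begins with l-. The stems beginning with l- (luvzan → luvzanus, leswanuh → leswanuhus, lowiffeb → lowiffebus) add -us.
So lawgol → lawgolus.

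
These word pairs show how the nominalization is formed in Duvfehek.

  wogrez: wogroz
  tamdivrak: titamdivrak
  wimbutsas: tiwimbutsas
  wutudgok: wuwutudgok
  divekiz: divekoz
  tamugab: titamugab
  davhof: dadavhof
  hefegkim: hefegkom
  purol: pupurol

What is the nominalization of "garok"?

"garok" has last vowel 'o'. The stems whose last vowel is 'o' (purol → pupurol, davhof → dadavhof, wutudgok → wuwutudgok) repeat the first consonant+vowel as a prefix.
So garok → gagarok.

gagarok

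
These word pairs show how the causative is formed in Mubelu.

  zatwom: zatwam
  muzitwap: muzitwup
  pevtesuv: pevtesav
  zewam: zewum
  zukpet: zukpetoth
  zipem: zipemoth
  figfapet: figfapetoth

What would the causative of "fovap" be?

zewam and zipem both end in -m yet inflect differently (zewum, zipemoth), so the final letter is not what conditions the rule; the last vowel is.
"fovap" has last vowel 'a'. The stems whose last vowel is 'a' (muzitwap → muzitwup, zewam → zewum) change the last vowel to 'u'.
So fovap → fovup.

fovup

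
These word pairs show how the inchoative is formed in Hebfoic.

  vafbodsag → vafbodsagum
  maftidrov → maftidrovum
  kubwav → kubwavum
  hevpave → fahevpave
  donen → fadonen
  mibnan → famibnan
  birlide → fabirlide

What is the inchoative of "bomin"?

vafbodsag and mibnan both have last vowel 'a' yet inflect differently (vafbodsagum, famibnan), so the last vowel is not what conditions the rule; the final letter is.
"bomin" ends in -n. The stems ending in -n (donen → fadonen, mibnan → famibnan) add the prefix fa-.
So bomin → fabomin.

fabomin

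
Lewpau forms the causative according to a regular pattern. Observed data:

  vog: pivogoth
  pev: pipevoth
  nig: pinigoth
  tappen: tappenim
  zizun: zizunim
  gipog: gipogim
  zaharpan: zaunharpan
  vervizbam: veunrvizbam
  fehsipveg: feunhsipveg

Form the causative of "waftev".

vog and gipog both end in -g yet inflect differently (pivogoth, gipogim), so the final letter is not what conditions the rule; the number of vowels is.
"waftev" has 2 vowels. The stems with 2 vowels (tappen → tappenim, zizun → zizunim, gipog → gipogim) add -im.
The other patterns: stems with 1 vowel add pi- … -oth around the stem; stems with 3 vowels insert -un- after the first vowel.
So waftev → waftevim.

waftevim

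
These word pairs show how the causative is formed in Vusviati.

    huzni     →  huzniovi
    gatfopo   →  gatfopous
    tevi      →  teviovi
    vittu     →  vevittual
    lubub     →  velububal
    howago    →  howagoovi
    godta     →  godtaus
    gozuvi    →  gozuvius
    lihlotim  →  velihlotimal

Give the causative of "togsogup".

togsogupovi

"togsogup" begins with t-. The one such stem in the data (tevi → teviovi) adds -ovi, so the same rule applies.
So togsogup → togsogupovi.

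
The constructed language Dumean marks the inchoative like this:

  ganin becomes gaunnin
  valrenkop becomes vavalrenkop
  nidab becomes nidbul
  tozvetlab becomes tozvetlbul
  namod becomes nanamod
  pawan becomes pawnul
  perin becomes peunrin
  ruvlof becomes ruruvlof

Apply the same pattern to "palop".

"palop" has last vowel 'o'. The stems whose last vowel is 'o' (ruvlof → ruruvlof, valrenkop → vavalrenkop, namod → nanamod) repeat the first consonant+vowel as a prefix.
The other patterns: stems whose last vowel is 'a' delete the last vowel and add -ul; stems whose last vowel is 'i' insert -un- after the first vowel.
So palop → papalop.

papalop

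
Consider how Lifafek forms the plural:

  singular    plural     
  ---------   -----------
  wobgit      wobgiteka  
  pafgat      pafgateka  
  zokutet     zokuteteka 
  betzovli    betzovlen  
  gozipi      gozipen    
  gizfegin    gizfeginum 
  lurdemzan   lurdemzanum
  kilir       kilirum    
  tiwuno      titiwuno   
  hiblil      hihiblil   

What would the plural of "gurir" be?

wobgit and betzovli both have last vowel 'i' yet inflect differently (wobgiteka, betzovlen), so the last vowel is not what conditions the rule; the final letter is.
"gurir" ends in -r. The one such stem in the data (kilir → kilirum) adds -um, so the same rule applies.
So gurir → gurirum.

gurirum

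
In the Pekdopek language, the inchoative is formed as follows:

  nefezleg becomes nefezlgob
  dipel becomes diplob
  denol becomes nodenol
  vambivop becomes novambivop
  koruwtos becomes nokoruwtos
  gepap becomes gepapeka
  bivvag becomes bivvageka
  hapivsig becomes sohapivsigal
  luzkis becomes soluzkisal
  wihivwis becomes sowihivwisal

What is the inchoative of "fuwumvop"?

nofuwumvop

"fuwumvop" has last vowel 'o'. The stems whose last vowel is 'o' (denol → nodenol, vambivop → novambivop, koruwtos → nokoruwtos) add the prefix no-.
So fuwumvop → nofuwumvop.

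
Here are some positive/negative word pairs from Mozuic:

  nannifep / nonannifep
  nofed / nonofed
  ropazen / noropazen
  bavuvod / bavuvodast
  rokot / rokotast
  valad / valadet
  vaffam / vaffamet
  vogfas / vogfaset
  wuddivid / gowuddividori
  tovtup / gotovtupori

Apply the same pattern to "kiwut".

nofed and bavuvod both end in -d yet inflect differently (nonofed, bavuvodast), so the final letter is not what conditions the rule; the last vowel is.
"kiwut" has last vowel 'u'. The one such stem in the data (tovtup → gotovtupori) adds go- … -ori around the stem, so the same rule applies.
The other patterns: stems whose last vowel is 'e' add the prefix no-; stems whose last vowel is 'o' add -ast; stems whose last vowel is 'a' add -et.
So kiwut → gokiwutori.

gokiwutori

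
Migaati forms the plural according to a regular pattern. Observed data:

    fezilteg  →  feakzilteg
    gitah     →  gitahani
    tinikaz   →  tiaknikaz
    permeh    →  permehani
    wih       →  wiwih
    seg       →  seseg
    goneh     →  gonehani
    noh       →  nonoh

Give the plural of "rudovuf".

ruakdovuf

wih and permeh both end in -h yet inflect differently (wiwih, permehani), so the final letter is not what conditions the rule; the number of vowels is.
"rudovuf" has 3 vowels. The stems with 3 vowels (tinikaz → tiaknikaz, fezilteg → feakzilteg) insert -ak- after the first vowel.
The other patterns: stems with 1 vowel repeat the first consonant+vowel as a prefix; stems with 2 vowels add -ani.
So rudovuf → ruakdovuf.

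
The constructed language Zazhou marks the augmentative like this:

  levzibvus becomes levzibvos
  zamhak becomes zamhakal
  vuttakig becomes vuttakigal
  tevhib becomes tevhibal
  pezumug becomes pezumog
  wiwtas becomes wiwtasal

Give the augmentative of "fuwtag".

fuwtagal

pezumug and vuttakig both end in -g yet inflect differently (pezumog, vuttakigal), so the final letter is not what conditions the rule; the last vowel is.
"fuwtag" has last vowel 'a'. The stems whose last vowel is 'a' (zamhak → zamhakal, wiwtas → wiwtasal) add -al.
The other pattern: stems whose last vowel is 'u' change the last vowel to 'o'.
So fuwtag → fuwtagal.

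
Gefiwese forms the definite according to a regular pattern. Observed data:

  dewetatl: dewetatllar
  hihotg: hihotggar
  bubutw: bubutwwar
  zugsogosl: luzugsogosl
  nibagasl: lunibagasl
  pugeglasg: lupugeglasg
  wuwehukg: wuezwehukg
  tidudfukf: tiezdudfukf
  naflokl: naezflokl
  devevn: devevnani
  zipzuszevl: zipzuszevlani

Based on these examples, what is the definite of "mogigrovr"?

mogigrovrani

dewetatl and zugsogosl both end in -l yet inflect differently (dewetatllar, luzugsogosl), so the final letter is not what conditions the rule; the second-to-last letter is.
"mogigrovr" has second-to-last letter 'v'. The stems whose second-to-last letter is 'v' (devevn → devevnani, zipzuszevl → zipzuszevlani) add -ani.
The other patterns: stems whose second-to-last letter is 't' double the final consonant and add -ar; stems whose second-to-last letter is 's' add the prefix lu-; stems whose second-to-last letter is 'k' insert -ez- after the first vowel.
So mogigrovr → mogigrovrani.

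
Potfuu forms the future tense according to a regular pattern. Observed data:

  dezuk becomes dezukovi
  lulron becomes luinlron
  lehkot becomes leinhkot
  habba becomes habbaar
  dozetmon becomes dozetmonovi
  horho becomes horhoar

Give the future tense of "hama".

hamaar

"hama" begins with h-. The stems beginning with h- (habba → habbaar, horho → horhoar) add -ar.
So hama → hamaar.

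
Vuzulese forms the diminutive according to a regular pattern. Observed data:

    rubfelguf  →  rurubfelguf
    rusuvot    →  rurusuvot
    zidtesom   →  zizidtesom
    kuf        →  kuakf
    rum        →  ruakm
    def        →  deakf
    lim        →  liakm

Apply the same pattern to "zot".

zoakt

rubfelguf and kuf both end in -f yet inflect differently (rurubfelguf, kuakf), so the final letter is not what conditions the rule; the number of vowels is.
"zot" has 1 vowel. The stems with 1 vowel (kuf → kuakf, rum → ruakm, def → deakf) insert -ak- after the first vowel.
So zot → zoakt.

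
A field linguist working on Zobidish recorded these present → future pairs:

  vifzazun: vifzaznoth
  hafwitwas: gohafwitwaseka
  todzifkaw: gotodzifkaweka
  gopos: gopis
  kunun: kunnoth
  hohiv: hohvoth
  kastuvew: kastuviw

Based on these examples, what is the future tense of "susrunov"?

todzifkaw and kastuvew both end in -w yet inflect differently (gotodzifkaweka, kastuviw), so the final letter is not what conditions the rule; the last vowel is.
"susrunov" has last vowel 'o'. The one such stem in the data (gopos → gopis) changes the last vowel to 'i' (as does kastuvew), so the same rule applies.
So susrunov → susruniv.

susruniv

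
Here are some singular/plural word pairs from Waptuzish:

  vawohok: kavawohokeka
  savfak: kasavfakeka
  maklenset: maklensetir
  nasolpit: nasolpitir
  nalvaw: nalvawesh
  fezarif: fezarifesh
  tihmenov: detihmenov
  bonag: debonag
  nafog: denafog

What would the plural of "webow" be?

savfak and nalvaw both have last vowel 'a' yet inflect differently (kasavfakeka, nalvawesh), so the last vowel is not what conditions the rule; the final letter is.
"webow" ends in -w. The one such stem in the data (nalvaw → nalvawesh) adds -esh, so the same rule applies.
The other patterns: stems ending in -k add ka- … -eka around the stem; stems ending in -t add -ir; stems ending in -g or -v add the prefix de-.
So webow → webowesh.

webowesh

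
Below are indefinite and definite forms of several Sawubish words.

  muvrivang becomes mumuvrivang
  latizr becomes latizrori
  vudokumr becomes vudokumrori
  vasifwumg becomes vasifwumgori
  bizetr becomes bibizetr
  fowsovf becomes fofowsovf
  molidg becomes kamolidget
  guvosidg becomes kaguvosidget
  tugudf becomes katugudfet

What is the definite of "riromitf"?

guvosidg and vasifwumg both end in -g yet inflect differently (kaguvosidget, vasifwumgori), so the final letter is not what conditions the rule; the second-to-last letter is.
"riromitf" has second-to-last letter 't'. The one such stem in the data (bizetr → bibizetr) repeats the first consonant+vowel as a prefix (as do fowsovf, muvrivang), so the same rule applies.
The other patterns: stems whose second-to-last letter is 'd' add ka- … -et around the stem; stems whose second-to-last letter is 'm' or 'z' add -ori.
So riromitf → ririromitf.

ririromitf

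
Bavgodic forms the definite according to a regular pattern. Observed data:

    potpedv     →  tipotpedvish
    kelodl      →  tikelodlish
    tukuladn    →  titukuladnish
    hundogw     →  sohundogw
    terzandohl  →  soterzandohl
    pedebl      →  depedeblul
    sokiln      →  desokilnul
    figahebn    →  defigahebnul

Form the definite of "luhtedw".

tiluhtedwish

kelodl and terzandohl both end in -l yet inflect differently (tikelodlish, soterzandohl), so the final letter is not what conditions the rule; the second-to-last letter is.
"luhtedw" has second-to-last letter 'd'. The stems whose second-to-last letter is 'd' (potpedv → tipotpedvish, kelodl → tikelodlish, tukuladn → titukuladnish) add ti- … -ish around the stem.
The other patterns: stems whose second-to-last letter is 'g' or 'h' add the prefix so-; stems whose second-to-last letter is 'b' or 'l' add de- … -ul around the stem.
So luhtedw → tiluhtedwish.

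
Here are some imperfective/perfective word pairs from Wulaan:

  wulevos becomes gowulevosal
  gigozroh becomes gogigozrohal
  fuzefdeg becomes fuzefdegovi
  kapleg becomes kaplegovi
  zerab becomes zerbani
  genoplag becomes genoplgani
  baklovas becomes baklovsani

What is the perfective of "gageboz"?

gogagebozal

"gageboz" has last vowel 'o'. The stems whose last vowel is 'o' (wulevos → gowulevosal, gigozroh → gogigozrohal) add go- … -al around the stem.
So gageboz → gogagebozal.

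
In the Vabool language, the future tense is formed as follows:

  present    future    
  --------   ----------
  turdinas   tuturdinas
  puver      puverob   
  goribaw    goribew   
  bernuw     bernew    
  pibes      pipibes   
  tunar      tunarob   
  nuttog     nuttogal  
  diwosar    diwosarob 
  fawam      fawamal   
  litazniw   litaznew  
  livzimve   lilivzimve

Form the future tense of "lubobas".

lulubobas

diwosar and fawam both have last vowel 'a' yet inflect differently (diwosarob, fawamal), so the last vowel is not what conditions the rule; the final letter is.
"lubobas" ends in -s. The stems ending in -s (turdinas → tuturdinas, pibes → pipibes) repeat the first consonant+vowel as a prefix.
So lubobas → lulubobas.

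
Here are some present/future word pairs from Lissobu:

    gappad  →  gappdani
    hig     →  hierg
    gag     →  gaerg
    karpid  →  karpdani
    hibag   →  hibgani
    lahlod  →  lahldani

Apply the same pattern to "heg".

hibag and hig both end in -g yet inflect differently (hibgani, hierg), so the final letter is not what conditions the rule; the number of vowels is.
"heg" has 1 vowel. The stems with 1 vowel (hig → hierg, gag → gaerg) insert -er- after the first vowel.
So heg → heerg.

heerg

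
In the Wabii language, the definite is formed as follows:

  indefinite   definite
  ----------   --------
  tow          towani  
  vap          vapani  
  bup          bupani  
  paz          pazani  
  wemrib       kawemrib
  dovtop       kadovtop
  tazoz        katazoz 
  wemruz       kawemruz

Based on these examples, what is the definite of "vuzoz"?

"vuzoz" has 2 vowels. The stems with 2 vowels (wemrib → kawemrib, dovtop → kadovtop, tazoz → katazoz) add the prefix ka-.
The other pattern: stems with 1 vowel add -ani.
So vuzoz → kavuzoz.

kavuzoz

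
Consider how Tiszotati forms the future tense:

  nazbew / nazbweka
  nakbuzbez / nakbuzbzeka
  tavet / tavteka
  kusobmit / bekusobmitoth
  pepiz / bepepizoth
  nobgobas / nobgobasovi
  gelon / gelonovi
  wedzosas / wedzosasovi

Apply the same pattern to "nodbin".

tavet and kusobmit both end in -t yet inflect differently (tavteka, bekusobmitoth), so the final letter is not what conditions the rule; the last vowel is.
"nodbin" has last vowel 'i'. The stems whose last vowel is 'i' (kusobmit → bekusobmitoth, pepiz → bepepizoth) add be- … -oth around the stem.
The other patterns: stems whose last vowel is 'e' delete the last vowel and add -eka; stems whose last vowel is 'a' or 'o' add -ovi.
So nodbin → benodbinoth.

benodbinoth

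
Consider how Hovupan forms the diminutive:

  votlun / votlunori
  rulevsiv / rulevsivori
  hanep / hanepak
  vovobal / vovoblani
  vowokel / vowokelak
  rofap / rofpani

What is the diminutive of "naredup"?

rofap and hanep both end in -p yet inflect differently (rofpani, hanepak), so the final letter is not what conditions the rule; the last vowel is.
"naredup" has last vowel 'u'. The one such stem in the data (votlun → votlunori) adds -ori, so the same rule applies.
So naredup → naredupori.

naredupori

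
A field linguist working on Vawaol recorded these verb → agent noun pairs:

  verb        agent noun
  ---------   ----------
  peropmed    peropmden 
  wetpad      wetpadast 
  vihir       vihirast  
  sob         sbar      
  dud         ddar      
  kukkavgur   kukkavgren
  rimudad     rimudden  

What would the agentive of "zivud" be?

zivudast

dud and wetpad both end in -d yet inflect differently (ddar, wetpadast), so the final letter is not what conditions the rule; the number of vowels is.
"zivud" has 2 vowels. The stems with 2 vowels (vihir → vihirast, wetpad → wetpadast) add -ast.
So zivud → zivudast.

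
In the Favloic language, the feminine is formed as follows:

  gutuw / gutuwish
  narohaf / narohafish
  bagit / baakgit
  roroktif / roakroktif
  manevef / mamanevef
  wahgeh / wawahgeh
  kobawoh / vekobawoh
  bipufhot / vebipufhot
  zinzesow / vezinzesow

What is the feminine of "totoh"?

vetotoh

"totoh" has last vowel 'o'. The stems whose last vowel is 'o' (kobawoh → vekobawoh, bipufhot → vebipufhot, zinzesow → vezinzesow) add the prefix ve-.
So totoh → vetotoh.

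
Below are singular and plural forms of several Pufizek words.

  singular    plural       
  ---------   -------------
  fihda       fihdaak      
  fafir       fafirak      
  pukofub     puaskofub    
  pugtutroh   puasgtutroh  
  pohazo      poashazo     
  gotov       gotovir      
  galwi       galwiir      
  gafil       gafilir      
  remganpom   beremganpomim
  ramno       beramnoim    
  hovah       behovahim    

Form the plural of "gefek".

gefekir

"gefek" begins with g-. The stems beginning with g- (gotov → gotovir, galwi → galwiir, gafil → gafilir) add -ir.
The other patterns: stems beginning with f- add -ak; stems beginning with p- insert -as- after the first vowel; stems beginning with h- or r- add be- … -im around the stem.
So gefek → gefekir.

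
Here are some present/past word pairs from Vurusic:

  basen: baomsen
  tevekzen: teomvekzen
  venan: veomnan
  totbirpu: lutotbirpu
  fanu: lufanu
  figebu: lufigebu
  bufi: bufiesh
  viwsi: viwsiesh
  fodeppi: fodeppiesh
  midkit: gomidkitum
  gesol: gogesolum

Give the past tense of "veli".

"veli" ends in -i. The stems ending in -i (bufi → bufiesh, viwsi → viwsiesh, fodeppi → fodeppiesh) add -esh.
So veli → veliesh.

veliesh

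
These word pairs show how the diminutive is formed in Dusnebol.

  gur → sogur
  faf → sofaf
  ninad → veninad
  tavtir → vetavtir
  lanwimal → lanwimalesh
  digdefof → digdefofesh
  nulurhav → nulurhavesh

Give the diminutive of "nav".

gur and tavtir both end in -r yet inflect differently (sogur, vetavtir), so the final letter is not what conditions the rule; the number of vowels is.
"nav" has 1 vowel. The stems with 1 vowel (gur → sogur, faf → sofaf) add the prefix so-.
The other patterns: stems with 2 vowels add the prefix ve-; stems with 3 vowels add -esh.
So nav → sonav.

sonav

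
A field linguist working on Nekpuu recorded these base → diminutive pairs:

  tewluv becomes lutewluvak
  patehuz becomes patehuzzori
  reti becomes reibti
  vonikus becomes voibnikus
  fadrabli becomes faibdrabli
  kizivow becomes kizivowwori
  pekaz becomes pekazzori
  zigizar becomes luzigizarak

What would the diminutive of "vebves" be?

patehuz and vonikus both have last vowel 'u' yet inflect differently (patehuzzori, voibnikus), so the last vowel is not what conditions the rule; the final letter is.
"vebves" ends in -s. The one such stem in the data (vonikus → voibnikus) inserts -ib- after the first vowel (as do fadrabli, reti), so the same rule applies.
The other patterns: stems ending in -w or -z double the final consonant and add -ori; stems ending in -r or -v add lu- … -ak around the stem.
So vebves → veibbves.

veibbves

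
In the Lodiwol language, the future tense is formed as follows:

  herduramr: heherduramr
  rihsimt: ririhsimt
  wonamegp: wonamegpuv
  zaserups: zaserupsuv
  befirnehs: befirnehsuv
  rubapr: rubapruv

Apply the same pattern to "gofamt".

herduramr and rubapr both end in -r yet inflect differently (heherduramr, rubapruv), so the final letter is not what conditions the rule; the second-to-last letter is.
"gofamt" has second-to-last letter 'm'. The stems whose second-to-last letter is 'm' (herduramr → heherduramr, rihsimt → ririhsimt) repeat the first consonant+vowel as a prefix.
So gofamt → gogofamt.

gogofamt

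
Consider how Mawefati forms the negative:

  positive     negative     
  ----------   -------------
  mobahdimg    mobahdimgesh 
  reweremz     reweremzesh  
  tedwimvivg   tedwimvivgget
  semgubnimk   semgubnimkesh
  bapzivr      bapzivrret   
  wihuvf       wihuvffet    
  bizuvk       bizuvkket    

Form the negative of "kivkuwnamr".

kivkuwnamresh

tedwimvivg and mobahdimg both end in -g yet inflect differently (tedwimvivgget, mobahdimgesh), so the final letter is not what conditions the rule; the second-to-last letter is.
"kivkuwnamr" has second-to-last letter 'm'. The stems whose second-to-last letter is 'm' (mobahdimg → mobahdimgesh, semgubnimk → semgubnimkesh, reweremz → reweremzesh) add -esh.
So kivkuwnamr → kivkuwnamresh.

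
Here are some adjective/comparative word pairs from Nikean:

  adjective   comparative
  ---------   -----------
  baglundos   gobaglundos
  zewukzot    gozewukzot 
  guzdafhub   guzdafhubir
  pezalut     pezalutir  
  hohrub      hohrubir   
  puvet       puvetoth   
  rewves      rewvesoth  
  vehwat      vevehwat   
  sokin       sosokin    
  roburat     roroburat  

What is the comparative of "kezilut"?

kezilutir

zewukzot and pezalut both end in -t yet inflect differently (gozewukzot, pezalutir), so the final letter is not what conditions the rule; the last vowel is.
"kezilut" has last vowel 'u'. The stems whose last vowel is 'u' (guzdafhub → guzdafhubir, pezalut → pezalutir, hohrub → hohrubir) add -ir.
So kezilut → kezilutir.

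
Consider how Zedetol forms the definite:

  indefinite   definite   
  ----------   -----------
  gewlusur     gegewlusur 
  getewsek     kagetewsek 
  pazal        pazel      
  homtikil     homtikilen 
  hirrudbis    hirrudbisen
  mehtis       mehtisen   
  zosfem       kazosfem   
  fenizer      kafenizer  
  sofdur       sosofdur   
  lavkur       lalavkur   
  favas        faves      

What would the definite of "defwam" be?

defwem

"defwam" has last vowel 'a'. The stems whose last vowel is 'a' (favas → faves, pazal → pazel) change the last vowel to 'e'.
The other patterns: stems whose last vowel is 'e' add the prefix ka-; stems whose last vowel is 'i' add -en; stems whose last vowel is 'u' repeat the first consonant+vowel as a prefix.
So defwam → defwem.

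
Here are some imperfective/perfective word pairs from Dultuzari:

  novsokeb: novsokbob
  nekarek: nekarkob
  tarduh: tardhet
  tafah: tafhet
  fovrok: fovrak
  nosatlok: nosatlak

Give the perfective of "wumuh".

fovrok and nekarek both end in -k yet inflect differently (fovrak, nekarkob), so the final letter is not what conditions the rule; the last vowel is.
"wumuh" has last vowel 'u'. The one such stem in the data (tarduh → tardhet) deletes the last vowel and adds -et (as does tafah), so the same rule applies.
The other patterns: stems whose last vowel is 'o' change the last vowel to 'a'; stems whose last vowel is 'e' delete the last vowel and add -ob.
So wumuh → wumhet.

wumhet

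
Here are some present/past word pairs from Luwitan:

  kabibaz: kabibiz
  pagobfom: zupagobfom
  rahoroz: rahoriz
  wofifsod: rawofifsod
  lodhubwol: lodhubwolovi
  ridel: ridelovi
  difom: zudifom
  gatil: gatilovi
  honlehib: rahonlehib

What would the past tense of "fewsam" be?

difom and lodhubwol both have last vowel 'o' yet inflect differently (zudifom, lodhubwolovi), so the last vowel is not what conditions the rule; the final letter is.
"fewsam" ends in -m. The stems ending in -m (difom → zudifom, pagobfom → zupagobfom) add the prefix zu-.
The other patterns: stems ending in -l add -ovi; stems ending in -z change the last vowel to 'i'; stems ending in -b or -d add the prefix ra-.
So fewsam → zufewsam.

zufewsam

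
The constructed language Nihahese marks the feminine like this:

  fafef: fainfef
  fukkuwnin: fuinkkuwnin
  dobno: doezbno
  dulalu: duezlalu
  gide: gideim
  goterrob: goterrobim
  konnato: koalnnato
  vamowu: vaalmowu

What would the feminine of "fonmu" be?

foinnmu

dobno and konnato both end in -o yet inflect differently (doezbno, koalnnato), so the final letter is not what conditions the rule; the first letter is.
"fonmu" begins with f-. The stems beginning with f- (fafef → fainfef, fukkuwnin → fuinkkuwnin) insert -in- after the first vowel.
So fonmu → foinnmu.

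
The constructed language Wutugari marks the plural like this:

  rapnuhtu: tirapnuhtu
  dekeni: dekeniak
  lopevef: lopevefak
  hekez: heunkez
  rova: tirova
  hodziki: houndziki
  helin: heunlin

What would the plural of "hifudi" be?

hodziki and dekeni both end in -i yet inflect differently (houndziki, dekeniak), so the final letter is not what conditions the rule; the first letter is.
"hifudi" begins with h-. The stems beginning with h- (hekez → heunkez, hodziki → houndziki, helin → heunlin) insert -un- after the first vowel.
The other patterns: stems beginning with r- add the prefix ti-; stems beginning with d- or l- add -ak.
So hifudi → hiunfudi.

hiunfudi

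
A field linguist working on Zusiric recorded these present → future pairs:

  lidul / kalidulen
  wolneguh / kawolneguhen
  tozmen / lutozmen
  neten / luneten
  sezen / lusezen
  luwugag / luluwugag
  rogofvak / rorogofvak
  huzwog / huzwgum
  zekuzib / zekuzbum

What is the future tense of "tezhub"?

katezhuben

"tezhub" has last vowel 'u'. The stems whose last vowel is 'u' (lidul → kalidulen, wolneguh → kawolneguhen) add ka- … -en around the stem.
So tezhub → katezhuben.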